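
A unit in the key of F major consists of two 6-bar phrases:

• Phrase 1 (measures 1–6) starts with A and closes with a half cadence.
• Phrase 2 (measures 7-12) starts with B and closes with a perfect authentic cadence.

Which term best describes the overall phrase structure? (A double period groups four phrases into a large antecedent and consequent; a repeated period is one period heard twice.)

Phrase 1 ends with a half cadence (weaker) and phrase 2 with a perfect authentic cadence (stronger): antecedent + consequent = a period.
The two phrases open with different material (A / B), so the period is contrasting.

contrasting period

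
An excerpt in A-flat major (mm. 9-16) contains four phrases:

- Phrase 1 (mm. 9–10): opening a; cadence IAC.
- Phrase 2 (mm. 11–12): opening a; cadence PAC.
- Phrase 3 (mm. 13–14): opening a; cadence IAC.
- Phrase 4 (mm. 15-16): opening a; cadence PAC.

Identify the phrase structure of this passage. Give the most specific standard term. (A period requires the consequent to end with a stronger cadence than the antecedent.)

The cadence pattern IAC–PAC–IAC–PAC is weak–strong twice, and phrases 3–4 restate phrases 1–2: a period heard twice, not a double period (which would end weakly at phrase 2).

repeated period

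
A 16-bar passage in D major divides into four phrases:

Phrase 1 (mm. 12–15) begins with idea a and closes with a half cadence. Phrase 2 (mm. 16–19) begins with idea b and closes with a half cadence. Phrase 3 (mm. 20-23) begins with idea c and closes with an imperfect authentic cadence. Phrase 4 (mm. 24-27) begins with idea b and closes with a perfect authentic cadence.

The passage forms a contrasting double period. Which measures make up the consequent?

In a double period the four phrases pair into a large antecedent (phrases 1–2, ending half cadence) and a large consequent (phrases 3–4, ending perfect authentic cadence). The consequent spans mm. 20–27.

measures 20–27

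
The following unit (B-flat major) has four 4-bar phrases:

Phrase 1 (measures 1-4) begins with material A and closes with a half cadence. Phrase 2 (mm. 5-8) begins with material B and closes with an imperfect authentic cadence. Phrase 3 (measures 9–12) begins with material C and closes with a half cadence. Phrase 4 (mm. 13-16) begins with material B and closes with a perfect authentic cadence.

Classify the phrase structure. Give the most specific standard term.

contrasting double period

Four phrases in two halves: the first half (mm. 1-8) ends with an imperfect authentic cadence, the second (measures 9–16) with a perfect authentic cadence — a large antecedent–consequent pair, i.e. a double period.
Phrase 3 begins with different material from phrase 1, making it contrasting.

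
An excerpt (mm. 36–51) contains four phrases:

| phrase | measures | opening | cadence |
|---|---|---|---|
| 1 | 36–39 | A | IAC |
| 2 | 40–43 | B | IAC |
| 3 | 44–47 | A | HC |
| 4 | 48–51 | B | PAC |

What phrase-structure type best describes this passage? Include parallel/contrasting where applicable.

parallel double period

Four phrases in two halves: the first half (mm. 36-43) ends with an imperfect authentic cadence, the second (measures 44–51) with a perfect authentic cadence — a large antecedent–consequent pair, i.e. a double period.
Phrase 3 begins with the same material as phrase 1, making it parallel.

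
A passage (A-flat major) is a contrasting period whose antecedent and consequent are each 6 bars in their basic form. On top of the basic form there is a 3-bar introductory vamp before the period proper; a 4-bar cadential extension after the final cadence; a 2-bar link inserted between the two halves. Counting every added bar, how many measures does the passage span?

Basic contrasting period: 6 + 6 = 12 bars.
12 (basic form) + 3 (introduction) + 4 (cadential extension) + 2 (link) = 21.

21 measures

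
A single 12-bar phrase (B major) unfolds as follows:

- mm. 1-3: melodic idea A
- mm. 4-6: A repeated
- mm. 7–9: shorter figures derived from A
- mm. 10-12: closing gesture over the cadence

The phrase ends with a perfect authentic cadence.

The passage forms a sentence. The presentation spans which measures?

The presentation of a sentence is the basic idea (bars 1–3) plus its repetition (measures 4–6); the presentation is therefore bars 1-6.

measures 1–6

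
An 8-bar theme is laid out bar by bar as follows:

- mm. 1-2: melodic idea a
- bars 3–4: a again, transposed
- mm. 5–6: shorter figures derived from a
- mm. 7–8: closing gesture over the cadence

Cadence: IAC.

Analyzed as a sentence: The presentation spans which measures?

The presentation of a sentence is the basic idea (mm. 1–2) plus its repetition (measures 3–4); the presentation is therefore bars 1–4.

measures 1–4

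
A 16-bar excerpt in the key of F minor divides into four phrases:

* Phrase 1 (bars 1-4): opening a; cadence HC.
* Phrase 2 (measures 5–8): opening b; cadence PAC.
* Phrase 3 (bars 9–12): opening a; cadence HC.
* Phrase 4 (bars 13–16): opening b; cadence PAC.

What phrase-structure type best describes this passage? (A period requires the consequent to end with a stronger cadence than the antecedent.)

The cadence pattern HC–PAC–HC–PAC is weak–strong twice, and phrases 3–4 restate phrases 1–2: a period heard twice, not a double period (which would end weakly at phrase 2).

repeated period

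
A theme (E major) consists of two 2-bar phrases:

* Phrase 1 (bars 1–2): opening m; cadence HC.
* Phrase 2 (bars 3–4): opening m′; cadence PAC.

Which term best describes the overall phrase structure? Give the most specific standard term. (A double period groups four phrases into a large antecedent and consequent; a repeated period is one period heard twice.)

Phrase 1 ends with a half cadence (weaker) and phrase 2 with a perfect authentic cadence (stronger): antecedent + consequent = a period.
The two phrases open with the same material (m / m′), so the period is parallel.

parallel period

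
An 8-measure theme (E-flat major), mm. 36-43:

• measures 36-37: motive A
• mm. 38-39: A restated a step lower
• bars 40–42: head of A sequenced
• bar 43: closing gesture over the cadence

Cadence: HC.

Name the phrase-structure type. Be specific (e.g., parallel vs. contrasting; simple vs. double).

sentence

Basic idea (mm. 36–37) + its repetition (measures 38-39) form the presentation; fragmentation and cadence (bars 40-43) form the continuation — the 8-bar whole is a sentence.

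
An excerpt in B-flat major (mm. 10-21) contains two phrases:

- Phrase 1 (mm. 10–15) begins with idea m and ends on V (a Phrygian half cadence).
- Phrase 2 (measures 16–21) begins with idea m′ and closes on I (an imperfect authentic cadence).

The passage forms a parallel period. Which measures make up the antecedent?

measures 10–15

The antecedent is the phrase ending with the weaker cadence (Phrygian half cadence, phrase 1) and the consequent the one ending more conclusively (imperfect authentic cadence, phrase 2); the antecedent is bars 10-15.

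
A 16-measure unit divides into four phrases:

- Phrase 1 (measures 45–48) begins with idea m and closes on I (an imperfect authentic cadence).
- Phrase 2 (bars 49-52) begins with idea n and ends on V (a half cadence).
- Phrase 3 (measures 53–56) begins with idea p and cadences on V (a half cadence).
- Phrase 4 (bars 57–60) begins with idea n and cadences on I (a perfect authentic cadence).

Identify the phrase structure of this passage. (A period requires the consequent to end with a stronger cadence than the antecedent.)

Four phrases in two halves: the first half (measures 45-52) ends with a half cadence, the second (mm. 53-60) with a perfect authentic cadence — a large antecedent–consequent pair, i.e. a double period.
Phrase 3 begins with different material from phrase 1, making it contrasting.

contrasting double period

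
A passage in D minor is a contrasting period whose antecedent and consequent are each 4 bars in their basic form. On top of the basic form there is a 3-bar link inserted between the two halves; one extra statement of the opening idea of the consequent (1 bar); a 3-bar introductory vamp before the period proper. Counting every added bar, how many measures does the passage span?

Basic contrasting period: 4 + 4 = 8 bars.
8 (basic form) + 3 (link) + 1 (extra statement) + 3 (introduction) = 15.

15 measures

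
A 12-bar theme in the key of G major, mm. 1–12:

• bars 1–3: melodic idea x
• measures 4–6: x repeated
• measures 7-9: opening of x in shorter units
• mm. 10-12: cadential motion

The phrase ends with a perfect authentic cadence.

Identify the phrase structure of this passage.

Basic idea (bars 1-3) + its repetition (mm. 4–6) form the presentation; fragmentation and cadence (measures 7–12) form the continuation — the 12-bar whole is a sentence.

sentence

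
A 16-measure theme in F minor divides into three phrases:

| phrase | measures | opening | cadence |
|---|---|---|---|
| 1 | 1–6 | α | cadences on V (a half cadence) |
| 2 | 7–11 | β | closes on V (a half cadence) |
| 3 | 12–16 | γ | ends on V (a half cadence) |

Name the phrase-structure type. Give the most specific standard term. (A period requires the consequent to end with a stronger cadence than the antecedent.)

The final phrase closes with a half cadence, which is not stronger than the preceding half cadence; the 3 phrases lack an overall antecedent–consequent design and so form a phrase group.

phrase group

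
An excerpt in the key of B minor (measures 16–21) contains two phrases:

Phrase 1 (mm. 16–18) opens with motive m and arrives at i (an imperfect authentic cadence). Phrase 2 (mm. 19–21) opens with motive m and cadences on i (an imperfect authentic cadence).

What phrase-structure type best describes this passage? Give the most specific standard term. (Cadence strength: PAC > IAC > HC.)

repeated phrase

Both phrases have the same opening (m) and the same cadence (imperfect authentic cadence): the second is a restatement, not a consequent, so this is a repeated phrase rather than a period.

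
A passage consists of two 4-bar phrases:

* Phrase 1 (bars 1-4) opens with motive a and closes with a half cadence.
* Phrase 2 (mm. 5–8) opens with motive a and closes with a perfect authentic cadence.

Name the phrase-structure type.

parallel period

Phrase 1 ends with a half cadence (weaker) and phrase 2 with a perfect authentic cadence (stronger): antecedent + consequent = a period.
The two phrases open with the same material (a / a), so the period is parallel.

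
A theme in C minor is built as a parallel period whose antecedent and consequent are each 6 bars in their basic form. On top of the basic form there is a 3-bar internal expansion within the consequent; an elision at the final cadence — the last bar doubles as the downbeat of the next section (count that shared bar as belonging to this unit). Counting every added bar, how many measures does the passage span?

15 measures

Basic parallel period: 6 + 6 = 12 bars.
12 (basic form) + 3 (internal expansion) = 15.
The elision shares a bar with the next section but does not change this unit's count.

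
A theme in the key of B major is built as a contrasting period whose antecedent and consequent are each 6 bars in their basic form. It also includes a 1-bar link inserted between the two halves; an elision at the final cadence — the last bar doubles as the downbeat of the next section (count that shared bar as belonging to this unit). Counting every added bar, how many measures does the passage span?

13 measures

Basic contrasting period: 6 + 6 = 12 bars.
12 (basic form) + 1 (link) = 13.
The elision shares a bar with the next section but does not change this unit's count.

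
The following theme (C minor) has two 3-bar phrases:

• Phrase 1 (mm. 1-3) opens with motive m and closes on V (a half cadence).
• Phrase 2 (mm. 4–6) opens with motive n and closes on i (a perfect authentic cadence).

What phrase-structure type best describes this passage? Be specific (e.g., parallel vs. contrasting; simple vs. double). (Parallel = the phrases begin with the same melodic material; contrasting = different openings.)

Phrase 1 ends with a half cadence (weaker) and phrase 2 with a perfect authentic cadence (stronger): antecedent + consequent = a period.
The two phrases open with different material (m / n), so the period is contrasting.

contrasting period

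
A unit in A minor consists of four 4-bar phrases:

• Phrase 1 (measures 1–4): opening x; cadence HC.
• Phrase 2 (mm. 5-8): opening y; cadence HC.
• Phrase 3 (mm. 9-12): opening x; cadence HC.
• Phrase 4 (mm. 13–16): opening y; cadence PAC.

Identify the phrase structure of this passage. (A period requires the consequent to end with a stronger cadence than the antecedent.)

parallel double period

Four phrases in two halves: the first half (bars 1-8) ends with a half cadence, the second (bars 9–16) with a perfect authentic cadence — a large antecedent–consequent pair, i.e. a double period.
Phrase 3 begins with the same material as phrase 1, making it parallel.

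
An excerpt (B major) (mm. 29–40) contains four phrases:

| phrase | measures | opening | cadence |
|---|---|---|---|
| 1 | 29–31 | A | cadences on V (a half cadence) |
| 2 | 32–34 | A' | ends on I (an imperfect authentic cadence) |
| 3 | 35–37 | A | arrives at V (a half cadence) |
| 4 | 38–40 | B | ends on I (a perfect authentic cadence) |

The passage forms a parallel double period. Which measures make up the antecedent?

In a double period the first pair of phrases (ending imperfect authentic cadence) is the large antecedent and the second pair (ending perfect authentic cadence) is the large consequent; the antecedent is measures 29–34.

measures 29–34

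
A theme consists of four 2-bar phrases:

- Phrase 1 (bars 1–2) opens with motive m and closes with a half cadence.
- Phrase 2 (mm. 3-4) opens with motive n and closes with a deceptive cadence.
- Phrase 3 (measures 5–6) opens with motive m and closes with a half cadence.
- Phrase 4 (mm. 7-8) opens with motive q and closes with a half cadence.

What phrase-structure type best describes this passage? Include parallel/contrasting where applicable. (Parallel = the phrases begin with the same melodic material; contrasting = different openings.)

phrase group

Phrase 4 ends with a half cadence, no stronger than phrase 2's deceptive cadence, so the four phrases do not form a double period; nor do phrases 3–4 duplicate 1–2, so it is not a repeated period. With no phrase reaching a conclusive cadence, the passage is a phrase group.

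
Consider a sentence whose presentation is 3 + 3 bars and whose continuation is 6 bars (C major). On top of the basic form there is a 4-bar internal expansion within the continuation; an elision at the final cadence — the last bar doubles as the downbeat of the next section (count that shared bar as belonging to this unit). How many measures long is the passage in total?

16 measures

Basic sentence: 3 + 3 + 6 = 12 bars.
12 (basic form) + 4 (internal expansion) = 16.
The elision shares a bar with the next section but does not change this unit's count.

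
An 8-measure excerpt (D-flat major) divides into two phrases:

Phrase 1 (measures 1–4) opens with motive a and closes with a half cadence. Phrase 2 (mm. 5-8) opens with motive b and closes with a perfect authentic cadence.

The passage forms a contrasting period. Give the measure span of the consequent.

measures 5–8

The phrase ending with the weaker cadence (half cadence) is the antecedent; the one ending more conclusively (perfect authentic cadence) is the consequent. The consequent is measures 5–8.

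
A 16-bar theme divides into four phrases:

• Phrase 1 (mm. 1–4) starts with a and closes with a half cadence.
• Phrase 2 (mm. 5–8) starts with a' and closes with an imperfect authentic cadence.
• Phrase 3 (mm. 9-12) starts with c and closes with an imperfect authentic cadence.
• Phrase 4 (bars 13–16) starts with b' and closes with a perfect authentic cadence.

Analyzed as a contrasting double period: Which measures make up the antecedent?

measures 1–8

In a double period the four phrases pair into a large antecedent (phrases 1–2, ending imperfect authentic cadence) and a large consequent (phrases 3–4, ending perfect authentic cadence). The antecedent spans bars 1–8.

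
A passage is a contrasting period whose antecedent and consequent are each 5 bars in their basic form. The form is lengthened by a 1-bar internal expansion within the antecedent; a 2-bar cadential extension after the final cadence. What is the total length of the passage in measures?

Basic contrasting period: 5 + 5 = 10 bars.
10 (basic form) + 1 (internal expansion) + 2 (cadential extension) = 13.

13 measures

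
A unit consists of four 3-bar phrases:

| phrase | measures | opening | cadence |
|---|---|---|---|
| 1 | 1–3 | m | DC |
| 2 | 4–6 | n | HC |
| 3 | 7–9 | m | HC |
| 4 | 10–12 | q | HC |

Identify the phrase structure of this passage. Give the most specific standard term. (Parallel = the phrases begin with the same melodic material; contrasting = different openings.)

Phrase 4 ends with a half cadence, no stronger than phrase 2's half cadence, so the four phrases do not form a double period; nor do phrases 3–4 duplicate 1–2, so it is not a repeated period. With no phrase reaching a conclusive cadence, the passage is a phrase group.

phrase group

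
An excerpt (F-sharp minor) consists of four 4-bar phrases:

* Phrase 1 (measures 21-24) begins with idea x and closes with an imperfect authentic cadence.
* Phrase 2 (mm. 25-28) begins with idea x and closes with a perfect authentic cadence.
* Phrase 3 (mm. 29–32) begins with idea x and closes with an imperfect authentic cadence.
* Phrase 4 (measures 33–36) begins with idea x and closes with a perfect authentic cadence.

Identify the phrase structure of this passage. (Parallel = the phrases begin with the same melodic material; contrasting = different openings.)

The cadence pattern IAC–PAC–IAC–PAC is weak–strong twice, and phrases 3–4 restate phrases 1–2: a period heard twice, not a double period (which would end weakly at phrase 2).

repeated period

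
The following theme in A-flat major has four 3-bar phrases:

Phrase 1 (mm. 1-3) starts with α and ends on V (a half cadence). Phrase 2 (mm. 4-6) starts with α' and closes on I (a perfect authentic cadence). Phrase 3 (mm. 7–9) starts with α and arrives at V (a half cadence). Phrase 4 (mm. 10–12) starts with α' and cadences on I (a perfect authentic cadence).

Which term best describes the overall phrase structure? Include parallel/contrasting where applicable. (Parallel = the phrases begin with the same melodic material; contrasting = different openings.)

The cadence pattern HC–PAC–HC–PAC is weak–strong twice, and phrases 3–4 restate phrases 1–2: a period heard twice, not a double period (which would end weakly at phrase 2).

repeated period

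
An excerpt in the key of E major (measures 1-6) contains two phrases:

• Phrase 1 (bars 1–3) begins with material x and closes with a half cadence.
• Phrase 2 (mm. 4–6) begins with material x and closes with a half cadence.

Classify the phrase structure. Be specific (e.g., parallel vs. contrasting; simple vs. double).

Both phrases have the same opening (x) and the same cadence (half cadence): the second is a restatement, not a consequent, so this is a repeated phrase rather than a period.

repeated phrase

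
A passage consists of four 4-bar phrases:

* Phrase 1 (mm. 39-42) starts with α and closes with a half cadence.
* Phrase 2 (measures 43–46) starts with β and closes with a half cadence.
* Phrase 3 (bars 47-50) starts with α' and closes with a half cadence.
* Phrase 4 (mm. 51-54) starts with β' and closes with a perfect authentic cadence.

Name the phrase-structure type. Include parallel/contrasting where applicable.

parallel double period

Four phrases in two halves: the first half (bars 39–46) ends with a half cadence, the second (mm. 47-54) with a perfect authentic cadence — a large antecedent–consequent pair, i.e. a double period.
Phrase 3 begins with the same material as phrase 1, making it parallel.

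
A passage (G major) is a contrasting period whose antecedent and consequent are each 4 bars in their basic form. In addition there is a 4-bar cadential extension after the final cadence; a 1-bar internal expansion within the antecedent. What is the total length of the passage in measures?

13 measures

Basic contrasting period: 4 + 4 = 8 bars.
8 (basic form) + 4 (cadential extension) + 1 (internal expansion) = 13.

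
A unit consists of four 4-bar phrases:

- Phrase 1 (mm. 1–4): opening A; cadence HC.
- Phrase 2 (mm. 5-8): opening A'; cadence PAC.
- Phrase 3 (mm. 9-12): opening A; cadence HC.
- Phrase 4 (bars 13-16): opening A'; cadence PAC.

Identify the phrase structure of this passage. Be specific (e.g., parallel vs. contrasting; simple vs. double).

repeated period

The cadence pattern HC–PAC–HC–PAC is weak–strong twice, and phrases 3–4 restate phrases 1–2: a period heard twice, not a double period (which would end weakly at phrase 2).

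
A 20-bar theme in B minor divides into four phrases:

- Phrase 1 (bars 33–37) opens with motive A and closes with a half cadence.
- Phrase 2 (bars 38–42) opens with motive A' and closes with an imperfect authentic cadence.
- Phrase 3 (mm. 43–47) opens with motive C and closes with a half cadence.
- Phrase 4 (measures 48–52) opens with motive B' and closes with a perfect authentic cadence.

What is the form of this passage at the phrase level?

contrasting double period

Four phrases in two halves: the first half (mm. 33–42) ends with an imperfect authentic cadence, the second (bars 43-52) with a perfect authentic cadence — a large antecedent–consequent pair, i.e. a double period.
Phrase 3 begins with different material from phrase 1, making it contrasting.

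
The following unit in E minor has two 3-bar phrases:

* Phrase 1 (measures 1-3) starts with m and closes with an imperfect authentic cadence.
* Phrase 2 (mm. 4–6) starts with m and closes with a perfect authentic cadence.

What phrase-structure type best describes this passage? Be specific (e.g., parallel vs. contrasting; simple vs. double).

parallel period

Phrase 1 ends with an imperfect authentic cadence (weaker) and phrase 2 with a perfect authentic cadence (stronger): antecedent + consequent = a period.
The two phrases open with the same material (m / m), so the period is parallel.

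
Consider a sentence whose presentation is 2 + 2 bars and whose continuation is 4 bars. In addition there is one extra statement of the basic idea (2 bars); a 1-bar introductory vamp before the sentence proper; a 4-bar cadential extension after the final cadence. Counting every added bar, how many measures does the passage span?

Basic sentence: 2 + 2 + 4 = 8 bars.
8 (basic form) + 2 (extra statement) + 1 (introduction) + 4 (cadential extension) = 15.

15 measures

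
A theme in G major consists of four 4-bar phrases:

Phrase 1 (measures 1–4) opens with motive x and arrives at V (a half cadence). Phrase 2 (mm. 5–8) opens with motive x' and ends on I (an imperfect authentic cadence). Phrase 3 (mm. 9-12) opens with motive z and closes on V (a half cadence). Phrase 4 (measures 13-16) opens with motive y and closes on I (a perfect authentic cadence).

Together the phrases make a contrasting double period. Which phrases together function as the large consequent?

phrases 3 and 4

In a double period the first pair of phrases (ending imperfect authentic cadence) is the large antecedent and the second pair (ending perfect authentic cadence) is the large consequent; the consequent is phrases 3 and 4.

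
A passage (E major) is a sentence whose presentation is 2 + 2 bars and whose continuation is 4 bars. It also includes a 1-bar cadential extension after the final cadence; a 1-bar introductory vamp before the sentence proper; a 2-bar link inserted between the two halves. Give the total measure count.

Basic sentence: 2 + 2 + 4 = 8 bars.
8 (basic form) + 1 (cadential extension) + 1 (introduction) + 2 (link) = 12.

12 measures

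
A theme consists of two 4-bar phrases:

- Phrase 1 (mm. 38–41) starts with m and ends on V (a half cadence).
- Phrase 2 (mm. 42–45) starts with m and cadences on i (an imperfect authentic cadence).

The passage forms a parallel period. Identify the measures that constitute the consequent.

The antecedent is the phrase ending with the weaker cadence (half cadence, phrase 1) and the consequent the one ending more conclusively (imperfect authentic cadence, phrase 2); the consequent is bars 42–45.

measures 42–45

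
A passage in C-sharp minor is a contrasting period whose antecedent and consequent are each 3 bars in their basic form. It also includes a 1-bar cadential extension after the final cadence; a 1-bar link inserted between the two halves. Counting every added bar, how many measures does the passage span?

Basic contrasting period: 3 + 3 = 6 bars.
6 (basic form) + 1 (cadential extension) + 1 (link) = 8.

8 measures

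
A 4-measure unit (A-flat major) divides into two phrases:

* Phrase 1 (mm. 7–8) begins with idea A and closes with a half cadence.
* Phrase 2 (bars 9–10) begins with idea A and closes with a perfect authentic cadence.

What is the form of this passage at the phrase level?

parallel period

Phrase 1 ends with a half cadence (weaker) and phrase 2 with a perfect authentic cadence (stronger): antecedent + consequent = a period.
The two phrases open with the same material (A / A), so the period is parallel.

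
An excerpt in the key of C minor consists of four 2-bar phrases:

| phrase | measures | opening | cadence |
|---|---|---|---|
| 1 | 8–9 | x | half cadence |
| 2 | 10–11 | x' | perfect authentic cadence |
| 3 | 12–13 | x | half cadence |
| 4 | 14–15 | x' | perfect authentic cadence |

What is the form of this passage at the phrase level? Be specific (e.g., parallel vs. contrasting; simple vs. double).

repeated period

The cadence pattern HC–PAC–HC–PAC is weak–strong twice, and phrases 3–4 restate phrases 1–2: a period heard twice, not a double period (which would end weakly at phrase 2).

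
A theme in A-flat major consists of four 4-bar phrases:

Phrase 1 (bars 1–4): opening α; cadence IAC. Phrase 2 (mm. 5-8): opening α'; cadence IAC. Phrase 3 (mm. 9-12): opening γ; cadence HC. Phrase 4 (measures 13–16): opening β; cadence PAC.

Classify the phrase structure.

contrasting double period

Four phrases in two halves: the first half (measures 1-8) ends with an imperfect authentic cadence, the second (mm. 9–16) with a perfect authentic cadence — a large antecedent–consequent pair, i.e. a double period.
Phrase 3 begins with different material from phrase 1, making it contrasting.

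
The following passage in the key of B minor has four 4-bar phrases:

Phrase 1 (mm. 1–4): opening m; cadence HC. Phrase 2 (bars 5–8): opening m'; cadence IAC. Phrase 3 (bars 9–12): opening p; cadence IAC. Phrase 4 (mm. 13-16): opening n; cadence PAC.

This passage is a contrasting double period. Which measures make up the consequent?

In a double period the four phrases pair into a large antecedent (phrases 1–2, ending imperfect authentic cadence) and a large consequent (phrases 3–4, ending perfect authentic cadence). The consequent spans bars 9–16.

measures 9–16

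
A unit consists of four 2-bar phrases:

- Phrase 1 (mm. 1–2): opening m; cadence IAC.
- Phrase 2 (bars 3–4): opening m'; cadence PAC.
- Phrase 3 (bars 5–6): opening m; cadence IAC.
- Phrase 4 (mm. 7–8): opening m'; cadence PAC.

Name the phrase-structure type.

repeated period

The cadence pattern IAC–PAC–IAC–PAC is weak–strong twice, and phrases 3–4 restate phrases 1–2: a period heard twice, not a double period (which would end weakly at phrase 2).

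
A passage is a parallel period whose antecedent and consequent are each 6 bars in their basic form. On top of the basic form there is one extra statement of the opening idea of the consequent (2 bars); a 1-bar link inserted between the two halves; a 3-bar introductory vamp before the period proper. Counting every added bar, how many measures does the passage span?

Basic parallel period: 6 + 6 = 12 bars.
12 (basic form) + 2 (extra statement) + 1 (link) + 3 (introduction) = 18.

18 measures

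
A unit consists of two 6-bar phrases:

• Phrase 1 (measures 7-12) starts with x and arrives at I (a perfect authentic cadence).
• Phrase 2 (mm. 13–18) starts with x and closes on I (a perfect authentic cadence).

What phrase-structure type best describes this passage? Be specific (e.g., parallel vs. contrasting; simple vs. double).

repeated phrase

Both phrases have the same opening (x) and the same cadence (perfect authentic cadence): the second is a restatement, not a consequent, so this is a repeated phrase rather than a period.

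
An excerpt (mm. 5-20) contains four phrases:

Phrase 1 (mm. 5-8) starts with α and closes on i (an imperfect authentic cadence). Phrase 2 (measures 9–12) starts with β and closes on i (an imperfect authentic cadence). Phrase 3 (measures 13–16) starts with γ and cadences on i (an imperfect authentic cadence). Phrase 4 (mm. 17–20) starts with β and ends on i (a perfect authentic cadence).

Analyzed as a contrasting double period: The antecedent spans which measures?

In a double period the four phrases pair into a large antecedent (phrases 1–2, ending imperfect authentic cadence) and a large consequent (phrases 3–4, ending perfect authentic cadence). The antecedent spans mm. 5–12.

measures 5–12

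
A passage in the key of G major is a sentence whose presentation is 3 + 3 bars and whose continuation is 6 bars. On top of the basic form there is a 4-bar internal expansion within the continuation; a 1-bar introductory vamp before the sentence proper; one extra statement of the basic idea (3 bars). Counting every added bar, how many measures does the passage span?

Basic sentence: 3 + 3 + 6 = 12 bars.
12 (basic form) + 4 (internal expansion) + 1 (introduction) + 3 (extra statement) = 20.

20 measures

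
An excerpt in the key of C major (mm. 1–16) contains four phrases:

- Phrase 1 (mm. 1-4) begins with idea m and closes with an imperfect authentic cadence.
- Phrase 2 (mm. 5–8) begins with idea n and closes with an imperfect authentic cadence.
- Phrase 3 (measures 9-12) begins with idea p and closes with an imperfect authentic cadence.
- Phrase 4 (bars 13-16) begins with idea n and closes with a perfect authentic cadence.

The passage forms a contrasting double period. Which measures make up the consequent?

measures 9–16

In a double period the four phrases pair into a large antecedent (phrases 1–2, ending imperfect authentic cadence) and a large consequent (phrases 3–4, ending perfect authentic cadence). The consequent spans measures 9-16.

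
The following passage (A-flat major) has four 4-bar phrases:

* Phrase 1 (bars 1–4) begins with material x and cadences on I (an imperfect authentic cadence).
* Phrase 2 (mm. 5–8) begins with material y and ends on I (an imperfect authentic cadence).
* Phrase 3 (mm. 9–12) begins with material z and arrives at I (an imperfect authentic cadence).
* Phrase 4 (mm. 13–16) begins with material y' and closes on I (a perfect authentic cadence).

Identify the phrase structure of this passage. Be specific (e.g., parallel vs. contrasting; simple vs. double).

contrasting double period

Four phrases in two halves: the first half (mm. 1–8) ends with an imperfect authentic cadence, the second (mm. 9–16) with a perfect authentic cadence — a large antecedent–consequent pair, i.e. a double period.
Phrase 3 begins with different material from phrase 1, making it contrasting.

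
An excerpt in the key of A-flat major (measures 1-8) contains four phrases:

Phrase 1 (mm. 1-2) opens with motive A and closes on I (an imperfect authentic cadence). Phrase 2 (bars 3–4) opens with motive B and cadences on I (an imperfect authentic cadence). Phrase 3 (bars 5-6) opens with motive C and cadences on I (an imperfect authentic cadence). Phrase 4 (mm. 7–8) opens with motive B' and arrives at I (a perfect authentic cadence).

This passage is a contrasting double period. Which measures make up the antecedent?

In a double period the four phrases pair into a large antecedent (phrases 1–2, ending imperfect authentic cadence) and a large consequent (phrases 3–4, ending perfect authentic cadence). The antecedent spans mm. 1–4.

measures 1–4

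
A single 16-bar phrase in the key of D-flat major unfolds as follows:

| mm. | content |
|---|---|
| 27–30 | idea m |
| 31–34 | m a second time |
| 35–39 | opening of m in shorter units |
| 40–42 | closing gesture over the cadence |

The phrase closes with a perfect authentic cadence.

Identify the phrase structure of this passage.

sentence

Basic idea (mm. 27–30) + its repetition (bars 31–34) form the presentation; fragmentation and cadence (bars 35–42) form the continuation — the 16-bar whole is a sentence.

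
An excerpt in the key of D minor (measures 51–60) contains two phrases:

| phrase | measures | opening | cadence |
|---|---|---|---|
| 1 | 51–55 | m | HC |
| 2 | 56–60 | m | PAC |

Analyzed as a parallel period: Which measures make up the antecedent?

measures 51–55

The antecedent is the phrase ending with the weaker cadence (half cadence, phrase 1) and the consequent the one ending more conclusively (perfect authentic cadence, phrase 2); the antecedent is measures 51-55.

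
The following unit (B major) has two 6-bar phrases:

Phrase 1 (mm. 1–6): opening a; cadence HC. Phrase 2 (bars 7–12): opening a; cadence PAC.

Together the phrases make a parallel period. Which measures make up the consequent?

measures 7–12

The phrase ending with the weaker cadence (half cadence) is the antecedent; the one ending more conclusively (perfect authentic cadence) is the consequent. The consequent is measures 7–12.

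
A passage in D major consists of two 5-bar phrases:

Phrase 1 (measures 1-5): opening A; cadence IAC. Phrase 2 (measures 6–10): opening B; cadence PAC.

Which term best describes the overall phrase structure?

Phrase 1 ends with an imperfect authentic cadence (weaker) and phrase 2 with a perfect authentic cadence (stronger): antecedent + consequent = a period.
The two phrases open with different material (A / B), so the period is contrasting.

contrasting period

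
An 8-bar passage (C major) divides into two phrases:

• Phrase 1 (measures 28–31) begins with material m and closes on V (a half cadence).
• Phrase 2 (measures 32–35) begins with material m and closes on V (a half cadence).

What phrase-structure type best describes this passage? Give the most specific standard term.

repeated phrase

Both phrases have the same opening (m) and the same cadence (half cadence): the second is a restatement, not a consequent, so this is a repeated phrase rather than a period.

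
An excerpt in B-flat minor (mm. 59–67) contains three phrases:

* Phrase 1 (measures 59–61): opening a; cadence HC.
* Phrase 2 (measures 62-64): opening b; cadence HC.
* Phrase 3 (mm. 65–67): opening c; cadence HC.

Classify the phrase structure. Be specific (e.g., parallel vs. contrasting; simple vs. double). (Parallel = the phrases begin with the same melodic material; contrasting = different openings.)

The final phrase closes with a half cadence, which is not stronger than the preceding half cadence; the 3 phrases lack an overall antecedent–consequent design and so form a phrase group.

phrase group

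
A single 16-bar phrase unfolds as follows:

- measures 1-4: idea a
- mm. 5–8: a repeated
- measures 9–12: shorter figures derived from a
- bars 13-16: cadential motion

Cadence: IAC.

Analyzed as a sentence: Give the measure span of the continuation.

measures 9–16

After the presentation (mm. 1–8), the continuation covers the fragmentation through the cadence: mm. 9-16.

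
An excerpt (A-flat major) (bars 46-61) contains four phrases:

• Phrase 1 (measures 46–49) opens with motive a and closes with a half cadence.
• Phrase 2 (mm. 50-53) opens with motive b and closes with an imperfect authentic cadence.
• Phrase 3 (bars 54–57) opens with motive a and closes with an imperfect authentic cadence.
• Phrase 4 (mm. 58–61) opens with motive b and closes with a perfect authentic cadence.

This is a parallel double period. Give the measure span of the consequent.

In a double period the first pair of phrases (ending imperfect authentic cadence) is the large antecedent and the second pair (ending perfect authentic cadence) is the large consequent; the consequent is measures 54–61.

measures 54–61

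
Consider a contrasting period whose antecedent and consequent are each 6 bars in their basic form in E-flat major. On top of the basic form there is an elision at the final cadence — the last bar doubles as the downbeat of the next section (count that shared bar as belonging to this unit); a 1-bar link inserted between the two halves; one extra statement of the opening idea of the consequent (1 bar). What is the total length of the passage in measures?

Basic contrasting period: 6 + 6 = 12 bars.
12 (basic form) + 1 (link) + 1 (extra statement) = 14.
The elision shares a bar with the next section but does not change this unit's count.

14 measures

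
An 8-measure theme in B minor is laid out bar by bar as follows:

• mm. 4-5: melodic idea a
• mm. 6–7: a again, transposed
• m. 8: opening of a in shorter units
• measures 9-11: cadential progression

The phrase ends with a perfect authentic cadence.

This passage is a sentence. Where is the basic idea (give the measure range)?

measures 4–5

The presentation of a sentence is the basic idea (mm. 4–5) plus its repetition (mm. 6–7); the basic idea is therefore measures 4-5.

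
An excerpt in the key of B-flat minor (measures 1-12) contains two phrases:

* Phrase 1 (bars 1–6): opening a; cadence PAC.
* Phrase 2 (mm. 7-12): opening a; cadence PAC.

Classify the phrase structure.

Both phrases have the same opening (a) and the same cadence (perfect authentic cadence): the second is a restatement, not a consequent, so this is a repeated phrase rather than a period.

repeated phrase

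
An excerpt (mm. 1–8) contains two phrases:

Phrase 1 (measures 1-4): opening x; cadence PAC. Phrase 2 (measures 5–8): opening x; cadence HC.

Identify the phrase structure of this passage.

phrase group

The second phrase closes with a half cadence, which is not stronger than the first phrase's perfect authentic cadence; without a weak→strong cadential pair there is no antecedent–consequent relationship, so this is a phrase group rather than a period.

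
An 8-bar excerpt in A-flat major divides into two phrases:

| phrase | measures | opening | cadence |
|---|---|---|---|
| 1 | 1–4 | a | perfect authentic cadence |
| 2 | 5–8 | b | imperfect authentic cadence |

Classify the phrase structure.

phrase group

The second phrase closes with an imperfect authentic cadence, which is not stronger than the first phrase's perfect authentic cadence; without a weak→strong cadential pair there is no antecedent–consequent relationship, so this is a phrase group rather than a period.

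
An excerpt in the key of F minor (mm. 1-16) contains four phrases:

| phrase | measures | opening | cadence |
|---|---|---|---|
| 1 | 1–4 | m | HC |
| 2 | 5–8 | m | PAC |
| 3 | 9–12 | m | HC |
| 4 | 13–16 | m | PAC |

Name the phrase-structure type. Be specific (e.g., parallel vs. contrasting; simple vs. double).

repeated period

The cadence pattern HC–PAC–HC–PAC is weak–strong twice, and phrases 3–4 restate phrases 1–2: a period heard twice, not a double period (which would end weakly at phrase 2).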